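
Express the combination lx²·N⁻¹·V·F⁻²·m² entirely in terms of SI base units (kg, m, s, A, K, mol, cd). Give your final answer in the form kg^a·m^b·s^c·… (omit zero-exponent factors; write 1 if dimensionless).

kg²·m³·s⁻⁹·A⁻⁵·cd²

lx = lm/m² (illuminance = luminous flux per area),
    = m⁻²·cd.
So lx² = m⁻⁴·cd².
N = kg·m/s² = kg·m·s⁻² (force = mass × acceleration).
So N⁻¹ = kg⁻¹·m⁻¹·s².
V = W/A (potential = power per current),
    = kg·m²·s⁻³·A⁻¹.
F = C/V (capacitance = charge per voltage),
    = A·s/(kg·m²·s⁻³·A⁻¹) (substituting C and V),
    = kg⁻¹·m⁻²·s⁴·A².
So F⁻² = kg²·m⁴·s⁻⁸·A⁻⁴.
Combining: lx²·N⁻¹·V·F⁻²·m² = (m⁻⁴·cd²) · (kg⁻¹·m⁻¹·s²) · (kg·m²·s⁻³·A⁻¹) · (kg²·m⁴·s⁻⁸·A⁻⁴) · m² = kg²·m³·s⁻⁹·A⁻⁵·cd².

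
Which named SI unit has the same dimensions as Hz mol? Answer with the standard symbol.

kat

Hz = 1/s = s⁻¹ (frequency is cycles per second).
Combining: Hz·mol = s⁻¹ · mol = s⁻¹·mol.
s⁻¹·mol is the base-SI form of the katal.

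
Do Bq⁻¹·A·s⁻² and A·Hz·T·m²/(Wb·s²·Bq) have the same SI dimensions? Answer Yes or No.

No

Left side:
  Bq = s⁻¹.
  So Bq⁻¹ = s.
  Combining: Bq⁻¹·A·s⁻² = s · A · s⁻² = s⁻¹·A.
Right side:
  Wb = V·s (flux: a volt is a weber per second),
      = kg·m²·s⁻²·A⁻¹.
  So Wb⁻¹ = kg⁻¹·m⁻²·s²·A.
  Hz = 1/s = s⁻¹ (frequency is cycles per second).
  T = Wb/m² (flux density = flux per area),
      = kg·s⁻²·A⁻¹.
  Bq = 1/s = s⁻¹ (activity is decays per second).
  So Bq⁻¹ = s.
  Combining: Wb⁻¹·A·Hz·s⁻²·T·Bq⁻¹·m² = (kg⁻¹·m⁻²·s²·A) · A · s⁻¹ · s⁻² · (kg·s⁻²·A⁻¹) · s · m² = s⁻²·A.
Left is s⁻¹·A; right is s⁻²·A — different.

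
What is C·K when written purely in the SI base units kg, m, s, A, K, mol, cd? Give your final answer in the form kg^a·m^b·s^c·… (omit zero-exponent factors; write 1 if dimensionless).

C = s·A.
Combining: C·K = (s·A) · K = s·A·K.

s·A·K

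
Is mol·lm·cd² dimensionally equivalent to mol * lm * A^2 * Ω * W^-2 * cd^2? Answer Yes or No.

Left side:
  lm = cd·sr = cd (luminous flux; sr is dimensionless).
  Combining: mol·lm·cd² = mol · cd · cd² = mol·cd³.
Right side:
  lm = cd.
  Ω = kg·m²·s⁻³·A⁻².
  W = kg·m²·s⁻³.
  So W⁻² = kg⁻²·m⁻⁴·s⁶.
  Combining: mol·lm·A²·Ω·W⁻²·cd² = mol · cd · A² · (kg·m²·s⁻³·A⁻²) · (kg⁻²·m⁻⁴·s⁶) · cd² = kg⁻¹·m⁻²·s³·mol·cd³.
Left is mol·cd³; right is kg⁻¹·m⁻²·s³·mol·cd³ — different.

No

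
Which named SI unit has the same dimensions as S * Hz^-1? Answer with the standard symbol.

F

S = 1/Ω (conductance is reciprocal resistance),
    = kg⁻¹·m⁻²·s³·A².
Hz = 1/s = s⁻¹ (frequency is cycles per second).
So Hz⁻¹ = s.
Combining: S·Hz⁻¹ = (kg⁻¹·m⁻²·s³·A²) · s = kg⁻¹·m⁻²·s⁴·A².
kg⁻¹·m⁻²·s⁴·A² is the base-SI form of the farad.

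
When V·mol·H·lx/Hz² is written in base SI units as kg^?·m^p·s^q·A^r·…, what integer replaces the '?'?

2

V = kg·m²·s⁻³·A⁻¹.
H = kg·m²·s⁻²·A⁻².
Hz = s⁻¹.
So Hz⁻² = s².
lx = m⁻²·cd.
Combining: V·mol·H·Hz⁻²·lx = (kg·m²·s⁻³·A⁻¹) · mol · (kg·m²·s⁻²·A⁻²) · s² · (m⁻²·cd) = kg²·m²·s⁻³·A⁻³·mol·cd.
The exponent of kg is 2.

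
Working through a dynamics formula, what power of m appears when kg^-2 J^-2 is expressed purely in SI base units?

J = kg·m²·s⁻².
So J⁻² = kg⁻²·m⁻⁴·s⁴.
Combining: kg⁻²·J⁻² = kg⁻² · (kg⁻²·m⁻⁴·s⁴) = kg⁻⁴·m⁻⁴·s⁴.
The exponent of m is -4.

-4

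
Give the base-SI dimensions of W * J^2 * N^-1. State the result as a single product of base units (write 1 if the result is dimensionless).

W = kg·m²·s⁻³.
J = kg·m²·s⁻².
So J² = kg²·m⁴·s⁻⁴.
N = kg·m·s⁻².
So N⁻¹ = kg⁻¹·m⁻¹·s².
Combining: W·J²·N⁻¹ = (kg·m²·s⁻³) · (kg²·m⁴·s⁻⁴) · (kg⁻¹·m⁻¹·s²) = kg²·m⁵·s⁻⁵.

kg²·m⁵·s⁻⁵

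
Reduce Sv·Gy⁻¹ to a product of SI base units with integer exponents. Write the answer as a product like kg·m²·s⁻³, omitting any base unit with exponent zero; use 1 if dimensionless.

1

Sv = J/kg (equivalent dose = energy per mass),
    = m²·s⁻².
Gy = J/kg (absorbed dose = energy per mass),
    = m²·s⁻².
So Gy⁻¹ = m⁻²·s².
Combining: Sv·Gy⁻¹ = (m²·s⁻²) · (m⁻²·s²) = 1.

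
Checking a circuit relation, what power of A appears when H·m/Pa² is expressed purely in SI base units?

H = Wb/A (inductance = flux per current),
    = kg·m²·s⁻²·A⁻².
Pa = N/m² (pressure = force per area),
    = kg·m⁻¹·s⁻².
So Pa⁻² = kg⁻²·m²·s⁴.
Combining: H·m·Pa⁻² = (kg·m²·s⁻²·A⁻²) · m · (kg⁻²·m²·s⁴) = kg⁻¹·m⁵·s²·A⁻².
The exponent of A is -2.

-2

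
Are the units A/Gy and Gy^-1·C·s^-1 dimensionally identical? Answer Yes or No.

Left side:
  Gy = J/kg (absorbed dose = energy per mass),
      = m²·s⁻².
  So Gy⁻¹ = m⁻²·s².
  Combining: Gy⁻¹·A = (m⁻²·s²) · A = m⁻²·s²·A.
Right side:
  Gy = J/kg (absorbed dose = energy per mass),
      = m²·s⁻².
  So Gy⁻¹ = m⁻²·s².
  C = A·s = s·A (charge = current × time).
  Combining: Gy⁻¹·C·s⁻¹ = (m⁻²·s²) · (s·A) · s⁻¹ = m⁻²·s²·A.
Both reduce to m⁻²·s²·A.

Yes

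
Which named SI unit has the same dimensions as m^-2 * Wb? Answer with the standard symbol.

T

Wb = V·s (flux: a volt is a weber per second),
    = kg·m²·s⁻²·A⁻¹.
Combining: m⁻²·Wb = m⁻² · (kg·m²·s⁻²·A⁻¹) = kg·s⁻²·A⁻¹.
kg·s⁻²·A⁻¹ is the base-SI form of the tesla.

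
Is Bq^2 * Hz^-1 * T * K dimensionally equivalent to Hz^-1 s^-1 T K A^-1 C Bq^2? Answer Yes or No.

Left side:
  Bq = 1/s = s⁻¹ (activity is decays per second).
  So Bq² = s⁻².
  Hz = 1/s = s⁻¹ (frequency is cycles per second).
  So Hz⁻¹ = s.
  T = Wb/m² (flux density = flux per area),
      = kg·s⁻²·A⁻¹.
  Combining: Bq²·Hz⁻¹·T·K = s⁻² · s · (kg·s⁻²·A⁻¹) · K = kg·s⁻³·A⁻¹·K.
Right side:
  Hz = 1/s = s⁻¹ (frequency is cycles per second).
  So Hz⁻¹ = s.
  T = Wb/m² (flux density = flux per area),
      = kg·s⁻²·A⁻¹.
  C = A·s = s·A (charge = current × time).
  Bq = 1/s = s⁻¹ (activity is decays per second).
  So Bq² = s⁻².
  Combining: Hz⁻¹·s⁻¹·T·K·A⁻¹·C·Bq² = s · s⁻¹ · (kg·s⁻²·A⁻¹) · K · A⁻¹ · (s·A) · s⁻² = kg·s⁻³·A⁻¹·K.
Both reduce to kg·s⁻³·A⁻¹·K.

Yes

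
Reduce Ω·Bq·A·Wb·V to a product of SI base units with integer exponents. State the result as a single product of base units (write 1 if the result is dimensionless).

kg³·m⁶·s⁻⁹·A⁻³

Ω = V/A (resistance = voltage per current),
    = kg·m²·s⁻³·A⁻².
Bq = 1/s = s⁻¹ (activity is decays per second).
Wb = V·s (flux: a volt is a weber per second),
    = kg·m²·s⁻²·A⁻¹.
V = W/A (potential = power per current),
    = kg·m²·s⁻³·A⁻¹.
Combining: Ω·Bq·A·Wb·V = (kg·m²·s⁻³·A⁻²) · s⁻¹ · A · (kg·m²·s⁻²·A⁻¹) · (kg·m²·s⁻³·A⁻¹) = kg³·m⁶·s⁻⁹·A⁻³.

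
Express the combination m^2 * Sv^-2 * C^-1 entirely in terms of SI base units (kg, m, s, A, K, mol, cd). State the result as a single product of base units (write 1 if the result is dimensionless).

m⁻²·s³·A⁻¹

Sv = J/kg (equivalent dose = energy per mass),
    = m²·s⁻².
So Sv⁻² = m⁻⁴·s⁴.
C = A·s = s·A (charge = current × time).
So C⁻¹ = s⁻¹·A⁻¹.
Combining: m²·Sv⁻²·C⁻¹ = m² · (m⁻⁴·s⁴) · (s⁻¹·A⁻¹) = m⁻²·s³·A⁻¹.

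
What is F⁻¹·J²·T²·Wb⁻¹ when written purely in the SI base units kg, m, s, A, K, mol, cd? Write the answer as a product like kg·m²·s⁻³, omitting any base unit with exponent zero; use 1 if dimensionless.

F = C/V (capacitance = charge per voltage),
    = A·s/(kg·m²·s⁻³·A⁻¹) (substituting C and V),
    = kg⁻¹·m⁻²·s⁴·A².
So F⁻¹ = kg·m²·s⁻⁴·A⁻².
J = N·m (work = force × distance),
    = kg·m²·s⁻².
So J² = kg²·m⁴·s⁻⁴.
T = Wb/m² (flux density = flux per area),
    = kg·s⁻²·A⁻¹.
So T² = kg²·s⁻⁴·A⁻².
Wb = V·s (flux: a volt is a weber per second),
    = kg·m²·s⁻²·A⁻¹.
So Wb⁻¹ = kg⁻¹·m⁻²·s²·A.
Combining: F⁻¹·J²·T²·Wb⁻¹ = (kg·m²·s⁻⁴·A⁻²) · (kg²·m⁴·s⁻⁴) · (kg²·s⁻⁴·A⁻²) · (kg⁻¹·m⁻²·s²·A) = kg⁴·m⁴·s⁻¹⁰·A⁻³.

kg⁴·m⁴·s⁻¹⁰·A⁻³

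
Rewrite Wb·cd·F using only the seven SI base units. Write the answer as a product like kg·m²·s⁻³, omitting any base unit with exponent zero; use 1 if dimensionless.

s²·A·cd

Wb = V·s (flux: a volt is a weber per second),
    = kg·m²·s⁻²·A⁻¹.
F = C/V (capacitance = charge per voltage),
    = A·s/(kg·m²·s⁻³·A⁻¹) (substituting C and V),
    = kg⁻¹·m⁻²·s⁴·A².
Combining: Wb·cd·F = (kg·m²·s⁻²·A⁻¹) · cd · (kg⁻¹·m⁻²·s⁴·A²) = s²·A·cd.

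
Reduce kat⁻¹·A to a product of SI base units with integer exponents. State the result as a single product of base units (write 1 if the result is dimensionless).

kat = mol/s = s⁻¹·mol (catalytic activity).
So kat⁻¹ = s·mol⁻¹.
Combining: kat⁻¹·A = (s·mol⁻¹) · A = s·A·mol⁻¹.

s·A·mol⁻¹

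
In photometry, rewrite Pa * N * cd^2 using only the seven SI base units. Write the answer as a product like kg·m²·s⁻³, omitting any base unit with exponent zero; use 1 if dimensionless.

kg²·s⁻⁴·cd²

Pa = N/m² (pressure = force per area),
    = kg·m⁻¹·s⁻².
N = kg·m/s² = kg·m·s⁻² (force = mass × acceleration).
Combining: Pa·N·cd² = (kg·m⁻¹·s⁻²) · (kg·m·s⁻²) · cd² = kg²·s⁻⁴·cd².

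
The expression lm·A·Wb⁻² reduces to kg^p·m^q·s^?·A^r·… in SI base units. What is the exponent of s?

lm = cd·sr = cd (luminous flux; sr is dimensionless).
Wb = V·s (flux: a volt is a weber per second),
    = kg·m²·s⁻²·A⁻¹.
So Wb⁻² = kg⁻²·m⁻⁴·s⁴·A².
Combining: lm·A·Wb⁻² = cd · A · (kg⁻²·m⁻⁴·s⁴·A²) = kg⁻²·m⁻⁴·s⁴·A³·cd.
The exponent of s is 4.

4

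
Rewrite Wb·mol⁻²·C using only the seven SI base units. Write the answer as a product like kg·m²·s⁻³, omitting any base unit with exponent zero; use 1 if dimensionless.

kg·m²·s⁻¹·mol⁻²

Wb = kg·m²·s⁻²·A⁻¹.
C = s·A.
Combining: Wb·mol⁻²·C = (kg·m²·s⁻²·A⁻¹) · mol⁻² · (s·A) = kg·m²·s⁻¹·mol⁻².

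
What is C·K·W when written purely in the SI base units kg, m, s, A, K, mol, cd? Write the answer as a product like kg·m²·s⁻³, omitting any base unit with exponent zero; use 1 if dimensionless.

kg·m²·s⁻²·A·K

C = A·s = s·A (charge = current × time).
W = J/s (power = energy per time),
    = kg·m²·s⁻³.
Combining: C·K·W = (s·A) · K · (kg·m²·s⁻³) = kg·m²·s⁻²·A·K.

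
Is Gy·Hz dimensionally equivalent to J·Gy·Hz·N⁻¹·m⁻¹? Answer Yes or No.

Yes

Left side:
  Gy = m²·s⁻².
  Hz = s⁻¹.
  Combining: Gy·Hz = (m²·s⁻²) · s⁻¹ = m²·s⁻³.
Right side:
  J = kg·m²·s⁻².
  Gy = m²·s⁻².
  Hz = s⁻¹.
  N = kg·m·s⁻².
  So N⁻¹ = kg⁻¹·m⁻¹·s².
  Combining: J·Gy·Hz·N⁻¹·m⁻¹ = (kg·m²·s⁻²) · (m²·s⁻²) · s⁻¹ · (kg⁻¹·m⁻¹·s²) · m⁻¹ = m²·s⁻³.
Both reduce to m²·s⁻³.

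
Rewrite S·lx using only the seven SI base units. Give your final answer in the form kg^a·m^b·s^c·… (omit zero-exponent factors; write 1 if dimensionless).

S = kg⁻¹·m⁻²·s³·A².
lx = m⁻²·cd.
Combining: S·lx = (kg⁻¹·m⁻²·s³·A²) · (m⁻²·cd) = kg⁻¹·m⁻⁴·s³·A²·cd.

kg⁻¹·m⁻⁴·s³·A²·cd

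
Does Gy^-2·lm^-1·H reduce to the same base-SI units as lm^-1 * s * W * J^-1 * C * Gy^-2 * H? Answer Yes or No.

Left side:
  Gy = m²·s⁻².
  So Gy⁻² = m⁻⁴·s⁴.
  lm = cd.
  So lm⁻¹ = cd⁻¹.
  H = kg·m²·s⁻²·A⁻².
  Combining: Gy⁻²·lm⁻¹·H = (m⁻⁴·s⁴) · cd⁻¹ · (kg·m²·s⁻²·A⁻²) = kg·m⁻²·s²·A⁻²·cd⁻¹.
Right side:
  lm = cd·sr = cd (luminous flux; sr is dimensionless).
  So lm⁻¹ = cd⁻¹.
  W = J/s (power = energy per time),
      = kg·m²·s⁻³.
  J = N·m (work = force × distance),
      = kg·m²·s⁻².
  So J⁻¹ = kg⁻¹·m⁻²·s².
  C = A·s = s·A (charge = current × time).
  Gy = J/kg (absorbed dose = energy per mass),
      = m²·s⁻².
  So Gy⁻² = m⁻⁴·s⁴.
  H = Wb/A (inductance = flux per current),
      = kg·m²·s⁻²·A⁻².
  Combining: lm⁻¹·s·W·J⁻¹·C·Gy⁻²·H = cd⁻¹ · s · (kg·m²·s⁻³) · (kg⁻¹·m⁻²·s²) · (s·A) · (m⁻⁴·s⁴) · (kg·m²·s⁻²·A⁻²) = kg·m⁻²·s³·A⁻¹·cd⁻¹.
Left is kg·m⁻²·s²·A⁻²·cd⁻¹; right is kg·m⁻²·s³·A⁻¹·cd⁻¹ — different.

No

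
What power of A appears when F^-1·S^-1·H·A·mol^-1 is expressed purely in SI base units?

F = C/V (capacitance = charge per voltage),
    = A·s/(kg·m²·s⁻³·A⁻¹) (substituting C and V),
    = kg⁻¹·m⁻²·s⁴·A².
So F⁻¹ = kg·m²·s⁻⁴·A⁻².
S = 1/Ω (conductance is reciprocal resistance),
    = kg⁻¹·m⁻²·s³·A².
So S⁻¹ = kg·m²·s⁻³·A⁻².
H = Wb/A (inductance = flux per current),
    = kg·m²·s⁻²·A⁻².
Combining: F⁻¹·S⁻¹·H·A·mol⁻¹ = (kg·m²·s⁻⁴·A⁻²) · (kg·m²·s⁻³·A⁻²) · (kg·m²·s⁻²·A⁻²) · A · mol⁻¹ = kg³·m⁶·s⁻⁹·A⁻⁵·mol⁻¹.
The exponent of A is -5.

-5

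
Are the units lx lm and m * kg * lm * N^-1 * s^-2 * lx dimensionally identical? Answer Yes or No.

Left side:
  lx = lm/m² (illuminance = luminous flux per area),
      = m⁻²·cd.
  lm = cd·sr = cd (luminous flux; sr is dimensionless).
  Combining: lx·lm = (m⁻²·cd) · cd = m⁻²·cd².
Right side:
  lm = cd·sr = cd (luminous flux; sr is dimensionless).
  N = kg·m/s² = kg·m·s⁻² (force = mass × acceleration).
  So N⁻¹ = kg⁻¹·m⁻¹·s².
  lx = lm/m² (illuminance = luminous flux per area),
      = m⁻²·cd.
  Combining: m·kg·lm·N⁻¹·s⁻²·lx = m · kg · cd · (kg⁻¹·m⁻¹·s²) · s⁻² · (m⁻²·cd) = m⁻²·cd².
Both reduce to m⁻²·cd².

Yes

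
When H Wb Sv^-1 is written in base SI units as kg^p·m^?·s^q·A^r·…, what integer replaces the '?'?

2

H = kg·m²·s⁻²·A⁻².
Wb = kg·m²·s⁻²·A⁻¹.
Sv = m²·s⁻².
So Sv⁻¹ = m⁻²·s².
Combining: H·Wb·Sv⁻¹ = (kg·m²·s⁻²·A⁻²) · (kg·m²·s⁻²·A⁻¹) · (m⁻²·s²) = kg²·m²·s⁻²·A⁻³.
The exponent of m is 2.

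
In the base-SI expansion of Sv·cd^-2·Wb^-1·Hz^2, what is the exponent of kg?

Sv = J/kg (equivalent dose = energy per mass),
    = m²·s⁻².
Wb = V·s (flux: a volt is a weber per second),
    = kg·m²·s⁻²·A⁻¹.
So Wb⁻¹ = kg⁻¹·m⁻²·s²·A.
Hz = 1/s = s⁻¹ (frequency is cycles per second).
So Hz² = s⁻².
Combining: Sv·cd⁻²·Wb⁻¹·Hz² = (m²·s⁻²) · cd⁻² · (kg⁻¹·m⁻²·s²·A) · s⁻² = kg⁻¹·s⁻²·A·cd⁻².
The exponent of kg is -1.

-1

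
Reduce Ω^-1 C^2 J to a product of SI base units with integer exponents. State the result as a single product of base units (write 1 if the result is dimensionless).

s³·A⁴

Ω = kg·m²·s⁻³·A⁻².
So Ω⁻¹ = kg⁻¹·m⁻²·s³·A².
C = s·A.
So C² = s²·A².
J = kg·m²·s⁻².
Combining: Ω⁻¹·C²·J = (kg⁻¹·m⁻²·s³·A²) · (s²·A²) · (kg·m²·s⁻²) = s³·A⁴.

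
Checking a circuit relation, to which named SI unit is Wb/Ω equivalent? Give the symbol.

Ω = V/A (resistance = voltage per current),
    = kg·m²·s⁻³·A⁻².
So Ω⁻¹ = kg⁻¹·m⁻²·s³·A².
Wb = V·s (flux: a volt is a weber per second),
    = kg·m²·s⁻²·A⁻¹.
Combining: Ω⁻¹·Wb = (kg⁻¹·m⁻²·s³·A²) · (kg·m²·s⁻²·A⁻¹) = s·A.
s·A is the base-SI form of the coulomb.

C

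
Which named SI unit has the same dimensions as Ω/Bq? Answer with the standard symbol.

H

Ω = V/A (resistance = voltage per current),
    = kg·m²·s⁻³·A⁻².
Bq = 1/s = s⁻¹ (activity is decays per second).
So Bq⁻¹ = s.
Combining: Ω·Bq⁻¹ = (kg·m²·s⁻³·A⁻²) · s = kg·m²·s⁻²·A⁻².
kg·m²·s⁻²·A⁻² is the base-SI form of the henry.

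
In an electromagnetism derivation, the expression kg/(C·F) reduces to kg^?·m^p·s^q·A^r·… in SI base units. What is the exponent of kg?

C = A·s = s·A (charge = current × time).
So C⁻¹ = s⁻¹·A⁻¹.
F = C/V (capacitance = charge per voltage),
    = A·s/(kg·m²·s⁻³·A⁻¹) (substituting C and V),
    = kg⁻¹·m⁻²·s⁴·A².
So F⁻¹ = kg·m²·s⁻⁴·A⁻².
Combining: kg·C⁻¹·F⁻¹ = kg · (s⁻¹·A⁻¹) · (kg·m²·s⁻⁴·A⁻²) = kg²·m²·s⁻⁵·A⁻³.
The exponent of kg is 2.

2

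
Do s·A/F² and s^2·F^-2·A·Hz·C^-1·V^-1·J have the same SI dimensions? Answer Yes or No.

Yes

Left side:
  F = kg⁻¹·m⁻²·s⁴·A².
  So F⁻² = kg²·m⁴·s⁻⁸·A⁻⁴.
  Combining: s·F⁻²·A = s · (kg²·m⁴·s⁻⁸·A⁻⁴) · A = kg²·m⁴·s⁻⁷·A⁻³.
Right side:
  F = kg⁻¹·m⁻²·s⁴·A².
  So F⁻² = kg²·m⁴·s⁻⁸·A⁻⁴.
  Hz = s⁻¹.
  C = s·A.
  So C⁻¹ = s⁻¹·A⁻¹.
  V = kg·m²·s⁻³·A⁻¹.
  So V⁻¹ = kg⁻¹·m⁻²·s³·A.
  J = kg·m²·s⁻².
  Combining: s²·F⁻²·A·Hz·C⁻¹·V⁻¹·J = s² · (kg²·m⁴·s⁻⁸·A⁻⁴) · A · s⁻¹ · (s⁻¹·A⁻¹) · (kg⁻¹·m⁻²·s³·A) · (kg·m²·s⁻²) = kg²·m⁴·s⁻⁷·A⁻³.
Both reduce to kg²·m⁴·s⁻⁷·A⁻³.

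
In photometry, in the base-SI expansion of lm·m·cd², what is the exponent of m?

lm = cd.
Combining: lm·m·cd² = cd · m · cd² = m·cd³.
The exponent of m is 1.

1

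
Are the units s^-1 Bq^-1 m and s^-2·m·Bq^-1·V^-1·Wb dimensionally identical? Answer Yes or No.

Left side:
  Bq = s⁻¹.
  So Bq⁻¹ = s.
  Combining: s⁻¹·Bq⁻¹·m = s⁻¹ · s · m = m.
Right side:
  Bq = 1/s = s⁻¹ (activity is decays per second).
  So Bq⁻¹ = s.
  V = W/A (potential = power per current),
      = kg·m²·s⁻³·A⁻¹.
  So V⁻¹ = kg⁻¹·m⁻²·s³·A.
  Wb = V·s (flux: a volt is a weber per second),
      = kg·m²·s⁻²·A⁻¹.
  Combining: s⁻²·m·Bq⁻¹·V⁻¹·Wb = s⁻² · m · s · (kg⁻¹·m⁻²·s³·A) · (kg·m²·s⁻²·A⁻¹) = m.
Both reduce to m.

Yes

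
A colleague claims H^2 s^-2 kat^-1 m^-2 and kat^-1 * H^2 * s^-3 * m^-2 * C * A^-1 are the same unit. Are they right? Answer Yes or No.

Yes

Left side:
  H = Wb/A (inductance = flux per current),
      = kg·m²·s⁻²·A⁻².
  So H² = kg²·m⁴·s⁻⁴·A⁻⁴.
  kat = mol/s = s⁻¹·mol (catalytic activity).
  So kat⁻¹ = s·mol⁻¹.
  Combining: H²·s⁻²·kat⁻¹·m⁻² = (kg²·m⁴·s⁻⁴·A⁻⁴) · s⁻² · (s·mol⁻¹) · m⁻² = kg²·m²·s⁻⁵·A⁻⁴·mol⁻¹.
Right side:
  kat = mol/s = s⁻¹·mol (catalytic activity).
  So kat⁻¹ = s·mol⁻¹.
  H = Wb/A (inductance = flux per current),
      = kg·m²·s⁻²·A⁻².
  So H² = kg²·m⁴·s⁻⁴·A⁻⁴.
  C = A·s = s·A (charge = current × time).
  Combining: kat⁻¹·H²·s⁻³·m⁻²·C·A⁻¹ = (s·mol⁻¹) · (kg²·m⁴·s⁻⁴·A⁻⁴) · s⁻³ · m⁻² · (s·A) · A⁻¹ = kg²·m²·s⁻⁵·A⁻⁴·mol⁻¹.
Both reduce to kg²·m²·s⁻⁵·A⁻⁴·mol⁻¹.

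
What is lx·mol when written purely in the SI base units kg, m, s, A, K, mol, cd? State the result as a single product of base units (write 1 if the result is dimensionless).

lx = lm/m² (illuminance = luminous flux per area),
    = m⁻²·cd.
Combining: lx·mol = (m⁻²·cd) · mol = m⁻²·mol·cd.

m⁻²·mol·cd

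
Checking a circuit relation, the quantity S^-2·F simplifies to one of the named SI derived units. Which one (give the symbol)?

H

S = kg⁻¹·m⁻²·s³·A².
So S⁻² = kg²·m⁴·s⁻⁶·A⁻⁴.
F = kg⁻¹·m⁻²·s⁴·A².
Combining: S⁻²·F = (kg²·m⁴·s⁻⁶·A⁻⁴) · (kg⁻¹·m⁻²·s⁴·A²) = kg·m²·s⁻²·A⁻².
kg·m²·s⁻²·A⁻² is the base-SI form of the henry.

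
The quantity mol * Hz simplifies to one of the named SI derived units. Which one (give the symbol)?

Hz = 1/s = s⁻¹ (frequency is cycles per second).
Combining: mol·Hz = mol · s⁻¹ = s⁻¹·mol.
s⁻¹·mol is the base-SI form of the katal.

kat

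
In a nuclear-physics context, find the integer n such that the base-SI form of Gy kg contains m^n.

Gy = m²·s⁻².
Combining: Gy·kg = (m²·s⁻²) · kg = kg·m²·s⁻².
The exponent of m is 2.

2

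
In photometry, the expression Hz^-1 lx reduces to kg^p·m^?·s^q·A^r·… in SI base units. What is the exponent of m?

Hz = s⁻¹.
So Hz⁻¹ = s.
lx = m⁻²·cd.
Combining: Hz⁻¹·lx = s · (m⁻²·cd) = m⁻²·s·cd.
The exponent of m is -2.

-2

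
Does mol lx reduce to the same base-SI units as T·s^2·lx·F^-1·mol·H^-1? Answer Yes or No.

Left side:
  lx = lm/m² (illuminance = luminous flux per area),
      = m⁻²·cd.
  Combining: mol·lx = mol · (m⁻²·cd) = m⁻²·mol·cd.
Right side:
  T = kg·s⁻²·A⁻¹.
  lx = m⁻²·cd.
  F = kg⁻¹·m⁻²·s⁴·A².
  So F⁻¹ = kg·m²·s⁻⁴·A⁻².
  H = kg·m²·s⁻²·A⁻².
  So H⁻¹ = kg⁻¹·m⁻²·s²·A².
  Combining: T·s²·lx·F⁻¹·mol·H⁻¹ = (kg·s⁻²·A⁻¹) · s² · (m⁻²·cd) · (kg·m²·s⁻⁴·A⁻²) · mol · (kg⁻¹·m⁻²·s²·A²) = kg·m⁻²·s⁻²·A⁻¹·mol·cd.
Left is m⁻²·mol·cd; right is kg·m⁻²·s⁻²·A⁻¹·mol·cd — different.

No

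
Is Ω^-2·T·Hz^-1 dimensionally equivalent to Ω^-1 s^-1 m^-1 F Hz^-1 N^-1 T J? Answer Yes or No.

Yes

Left side:
  Ω = kg·m²·s⁻³·A⁻².
  So Ω⁻² = kg⁻²·m⁻⁴·s⁶·A⁴.
  T = kg·s⁻²·A⁻¹.
  Hz = s⁻¹.
  So Hz⁻¹ = s.
  Combining: Ω⁻²·T·Hz⁻¹ = (kg⁻²·m⁻⁴·s⁶·A⁴) · (kg·s⁻²·A⁻¹) · s = kg⁻¹·m⁻⁴·s⁵·A³.
Right side:
  Ω = kg·m²·s⁻³·A⁻².
  So Ω⁻¹ = kg⁻¹·m⁻²·s³·A².
  F = kg⁻¹·m⁻²·s⁴·A².
  Hz = s⁻¹.
  So Hz⁻¹ = s.
  N = kg·m·s⁻².
  So N⁻¹ = kg⁻¹·m⁻¹·s².
  T = kg·s⁻²·A⁻¹.
  J = kg·m²·s⁻².
  Combining: Ω⁻¹·s⁻¹·m⁻¹·F·Hz⁻¹·N⁻¹·T·J = (kg⁻¹·m⁻²·s³·A²) · s⁻¹ · m⁻¹ · (kg⁻¹·m⁻²·s⁴·A²) · s · (kg⁻¹·m⁻¹·s²) · (kg·s⁻²·A⁻¹) · (kg·m²·s⁻²) = kg⁻¹·m⁻⁴·s⁵·A³.
Both reduce to kg⁻¹·m⁻⁴·s⁵·A³.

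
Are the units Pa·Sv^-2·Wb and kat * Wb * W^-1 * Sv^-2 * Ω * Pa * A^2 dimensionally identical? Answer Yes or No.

No

Left side:
  Pa = N/m² (pressure = force per area),
      = kg·m⁻¹·s⁻².
  Sv = J/kg (equivalent dose = energy per mass),
      = m²·s⁻².
  So Sv⁻² = m⁻⁴·s⁴.
  Wb = V·s (flux: a volt is a weber per second),
      = kg·m²·s⁻²·A⁻¹.
  Combining: Pa·Sv⁻²·Wb = (kg·m⁻¹·s⁻²) · (m⁻⁴·s⁴) · (kg·m²·s⁻²·A⁻¹) = kg²·m⁻³·A⁻¹.
Right side:
  kat = mol/s = s⁻¹·mol (catalytic activity).
  Wb = V·s (flux: a volt is a weber per second),
      = kg·m²·s⁻²·A⁻¹.
  W = J/s (power = energy per time),
      = kg·m²·s⁻³.
  So W⁻¹ = kg⁻¹·m⁻²·s³.
  Sv = J/kg (equivalent dose = energy per mass),
      = m²·s⁻².
  So Sv⁻² = m⁻⁴·s⁴.
  Ω = V/A (resistance = voltage per current),
      = kg·m²·s⁻³·A⁻².
  Pa = N/m² (pressure = force per area),
      = kg·m⁻¹·s⁻².
  Combining: kat·Wb·W⁻¹·Sv⁻²·Ω·Pa·A² = (s⁻¹·mol) · (kg·m²·s⁻²·A⁻¹) · (kg⁻¹·m⁻²·s³) · (m⁻⁴·s⁴) · (kg·m²·s⁻³·A⁻²) · (kg·m⁻¹·s⁻²) · A² = kg²·m⁻³·s⁻¹·A⁻¹·mol.
Left is kg²·m⁻³·A⁻¹; right is kg²·m⁻³·s⁻¹·A⁻¹·mol — different.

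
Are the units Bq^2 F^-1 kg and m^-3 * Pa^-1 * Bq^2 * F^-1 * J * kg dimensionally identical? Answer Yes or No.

Yes

Left side:
  Bq = s⁻¹.
  So Bq² = s⁻².
  F = kg⁻¹·m⁻²·s⁴·A².
  So F⁻¹ = kg·m²·s⁻⁴·A⁻².
  Combining: Bq²·F⁻¹·kg = s⁻² · (kg·m²·s⁻⁴·A⁻²) · kg = kg²·m²·s⁻⁶·A⁻².
Right side:
  Pa = kg·m⁻¹·s⁻².
  So Pa⁻¹ = kg⁻¹·m·s².
  Bq = s⁻¹.
  So Bq² = s⁻².
  F = kg⁻¹·m⁻²·s⁴·A².
  So F⁻¹ = kg·m²·s⁻⁴·A⁻².
  J = kg·m²·s⁻².
  Combining: m⁻³·Pa⁻¹·Bq²·F⁻¹·J·kg = m⁻³ · (kg⁻¹·m·s²) · s⁻² · (kg·m²·s⁻⁴·A⁻²) · (kg·m²·s⁻²) · kg = kg²·m²·s⁻⁶·A⁻².
Both reduce to kg²·m²·s⁻⁶·A⁻².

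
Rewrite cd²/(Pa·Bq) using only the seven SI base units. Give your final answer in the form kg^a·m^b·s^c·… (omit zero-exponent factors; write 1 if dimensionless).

Pa = kg·m⁻¹·s⁻².
So Pa⁻¹ = kg⁻¹·m·s².
Bq = s⁻¹.
So Bq⁻¹ = s.
Combining: Pa⁻¹·Bq⁻¹·cd² = (kg⁻¹·m·s²) · s · cd² = kg⁻¹·m·s³·cd².

kg⁻¹·m·s³·cd²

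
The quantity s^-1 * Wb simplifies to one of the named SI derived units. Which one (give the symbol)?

V

Wb = V·s (flux: a volt is a weber per second),
    = kg·m²·s⁻²·A⁻¹.
Combining: s⁻¹·Wb = s⁻¹ · (kg·m²·s⁻²·A⁻¹) = kg·m²·s⁻³·A⁻¹.
kg·m²·s⁻³·A⁻¹ is the base-SI form of the volt.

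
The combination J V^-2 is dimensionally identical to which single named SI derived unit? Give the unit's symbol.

F

J = kg·m²·s⁻².
V = kg·m²·s⁻³·A⁻¹.
So V⁻² = kg⁻²·m⁻⁴·s⁶·A².
Combining: J·V⁻² = (kg·m²·s⁻²) · (kg⁻²·m⁻⁴·s⁶·A²) = kg⁻¹·m⁻²·s⁴·A².
kg⁻¹·m⁻²·s⁴·A² is the base-SI form of the farad.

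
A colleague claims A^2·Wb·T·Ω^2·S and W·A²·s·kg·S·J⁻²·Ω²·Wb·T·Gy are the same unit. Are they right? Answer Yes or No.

Left side:
  Wb = V·s (flux: a volt is a weber per second),
      = kg·m²·s⁻²·A⁻¹.
  T = Wb/m² (flux density = flux per area),
      = kg·s⁻²·A⁻¹.
  Ω = V/A (resistance = voltage per current),
      = kg·m²·s⁻³·A⁻².
  So Ω² = kg²·m⁴·s⁻⁶·A⁻⁴.
  S = 1/Ω (conductance is reciprocal resistance),
      = kg⁻¹·m⁻²·s³·A².
  Combining: A²·Wb·T·Ω²·S = A² · (kg·m²·s⁻²·A⁻¹) · (kg·s⁻²·A⁻¹) · (kg²·m⁴·s⁻⁶·A⁻⁴) · (kg⁻¹·m⁻²·s³·A²) = kg³·m⁴·s⁻⁷·A⁻².
Right side:
  W = J/s (power = energy per time),
      = kg·m²·s⁻³.
  S = 1/Ω (conductance is reciprocal resistance),
      = kg⁻¹·m⁻²·s³·A².
  J = N·m (work = force × distance),
      = kg·m²·s⁻².
  So J⁻² = kg⁻²·m⁻⁴·s⁴.
  Ω = V/A (resistance = voltage per current),
      = kg·m²·s⁻³·A⁻².
  So Ω² = kg²·m⁴·s⁻⁶·A⁻⁴.
  Wb = V·s (flux: a volt is a weber per second),
      = kg·m²·s⁻²·A⁻¹.
  T = Wb/m² (flux density = flux per area),
      = kg·s⁻²·A⁻¹.
  Gy = J/kg (absorbed dose = energy per mass),
      = m²·s⁻².
  Combining: W·A²·s·kg·S·J⁻²·Ω²·Wb·T·Gy = (kg·m²·s⁻³) · A² · s · kg · (kg⁻¹·m⁻²·s³·A²) · (kg⁻²·m⁻⁴·s⁴) · (kg²·m⁴·s⁻⁶·A⁻⁴) · (kg·m²·s⁻²·A⁻¹) · (kg·s⁻²·A⁻¹) · (m²·s⁻²) = kg³·m⁴·s⁻⁷·A⁻².
Both reduce to kg³·m⁴·s⁻⁷·A⁻².

Yes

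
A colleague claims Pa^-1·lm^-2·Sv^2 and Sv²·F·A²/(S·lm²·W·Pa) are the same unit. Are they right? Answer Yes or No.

No

Left side:
  Pa = N/m² (pressure = force per area),
      = kg·m⁻¹·s⁻².
  So Pa⁻¹ = kg⁻¹·m·s².
  lm = cd·sr = cd (luminous flux; sr is dimensionless).
  So lm⁻² = cd⁻².
  Sv = J/kg (equivalent dose = energy per mass),
      = m²·s⁻².
  So Sv² = m⁴·s⁻⁴.
  Combining: Pa⁻¹·lm⁻²·Sv² = (kg⁻¹·m·s²) · cd⁻² · (m⁴·s⁻⁴) = kg⁻¹·m⁵·s⁻²·cd⁻².
Right side:
  Sv = m²·s⁻².
  So Sv² = m⁴·s⁻⁴.
  S = kg⁻¹·m⁻²·s³·A².
  So S⁻¹ = kg·m²·s⁻³·A⁻².
  lm = cd.
  So lm⁻² = cd⁻².
  W = kg·m²·s⁻³.
  So W⁻¹ = kg⁻¹·m⁻²·s³.
  F = kg⁻¹·m⁻²·s⁴·A².
  Pa = kg·m⁻¹·s⁻².
  So Pa⁻¹ = kg⁻¹·m·s².
  Combining: Sv²·S⁻¹·lm⁻²·W⁻¹·F·A²·Pa⁻¹ = (m⁴·s⁻⁴) · (kg·m²·s⁻³·A⁻²) · cd⁻² · (kg⁻¹·m⁻²·s³) · (kg⁻¹·m⁻²·s⁴·A²) · A² · (kg⁻¹·m·s²) = kg⁻²·m³·s²·A²·cd⁻².
Left is kg⁻¹·m⁵·s⁻²·cd⁻²; right is kg⁻²·m³·s²·A²·cd⁻² — different.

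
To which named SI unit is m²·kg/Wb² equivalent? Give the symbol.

F

Wb = kg·m²·s⁻²·A⁻¹.
So Wb⁻² = kg⁻²·m⁻⁴·s⁴·A².
Combining: m²·Wb⁻²·kg = m² · (kg⁻²·m⁻⁴·s⁴·A²) · kg = kg⁻¹·m⁻²·s⁴·A².
kg⁻¹·m⁻²·s⁴·A² is the base-SI form of the farad.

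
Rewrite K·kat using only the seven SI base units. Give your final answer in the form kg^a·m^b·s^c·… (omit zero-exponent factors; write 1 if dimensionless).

kat = s⁻¹·mol.
Combining: K·kat = K · (s⁻¹·mol) = s⁻¹·K·mol.

s⁻¹·K·mol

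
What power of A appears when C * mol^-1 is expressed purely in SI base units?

1

C = A·s = s·A (charge = current × time).
Combining: C·mol⁻¹ = (s·A) · mol⁻¹ = s·A·mol⁻¹.
The exponent of A is 1.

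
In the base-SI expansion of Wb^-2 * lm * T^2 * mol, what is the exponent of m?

Wb = kg·m²·s⁻²·A⁻¹.
So Wb⁻² = kg⁻²·m⁻⁴·s⁴·A².
lm = cd.
T = kg·s⁻²·A⁻¹.
So T² = kg²·s⁻⁴·A⁻².
Combining: Wb⁻²·lm·T²·mol = (kg⁻²·m⁻⁴·s⁴·A²) · cd · (kg²·s⁻⁴·A⁻²) · mol = m⁻⁴·mol·cd.
The exponent of m is -4.

-4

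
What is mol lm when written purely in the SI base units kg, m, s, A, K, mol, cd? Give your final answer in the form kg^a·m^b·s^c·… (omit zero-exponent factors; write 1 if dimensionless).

mol·cd

lm = cd·sr = cd (luminous flux; sr is dimensionless).
Combining: mol·lm = mol · cd = mol·cd.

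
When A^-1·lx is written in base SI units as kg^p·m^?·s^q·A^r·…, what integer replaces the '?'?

-2

lx = lm/m² (illuminance = luminous flux per area),
    = m⁻²·cd.
Combining: A⁻¹·lx = A⁻¹ · (m⁻²·cd) = m⁻²·A⁻¹·cd.
The exponent of m is -2.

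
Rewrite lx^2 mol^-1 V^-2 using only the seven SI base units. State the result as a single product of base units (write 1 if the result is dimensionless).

lx = m⁻²·cd.
So lx² = m⁻⁴·cd².
V = kg·m²·s⁻³·A⁻¹.
So V⁻² = kg⁻²·m⁻⁴·s⁶·A².
Combining: lx²·mol⁻¹·V⁻² = (m⁻⁴·cd²) · mol⁻¹ · (kg⁻²·m⁻⁴·s⁶·A²) = kg⁻²·m⁻⁸·s⁶·A²·mol⁻¹·cd².

kg⁻²·m⁻⁸·s⁶·A²·mol⁻¹·cd²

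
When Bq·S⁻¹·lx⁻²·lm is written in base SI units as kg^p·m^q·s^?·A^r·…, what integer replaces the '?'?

-4

Bq = s⁻¹.
S = kg⁻¹·m⁻²·s³·A².
So S⁻¹ = kg·m²·s⁻³·A⁻².
lx = m⁻²·cd.
So lx⁻² = m⁴·cd⁻².
lm = cd.
Combining: Bq·S⁻¹·lx⁻²·lm = s⁻¹ · (kg·m²·s⁻³·A⁻²) · (m⁴·cd⁻²) · cd = kg·m⁶·s⁻⁴·A⁻²·cd⁻¹.
The exponent of s is -4.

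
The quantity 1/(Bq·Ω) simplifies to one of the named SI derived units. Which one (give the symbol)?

F

Bq = 1/s = s⁻¹ (activity is decays per second).
So Bq⁻¹ = s.
Ω = V/A (resistance = voltage per current),
    = kg·m²·s⁻³·A⁻².
So Ω⁻¹ = kg⁻¹·m⁻²·s³·A².
Combining: Bq⁻¹·Ω⁻¹ = s · (kg⁻¹·m⁻²·s³·A²) = kg⁻¹·m⁻²·s⁴·A².
kg⁻¹·m⁻²·s⁴·A² is the base-SI form of the farad.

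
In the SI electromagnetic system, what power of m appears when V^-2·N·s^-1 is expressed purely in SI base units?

-3

V = W/A (potential = power per current),
    = kg·m²·s⁻³·A⁻¹.
So V⁻² = kg⁻²·m⁻⁴·s⁶·A².
N = kg·m/s² = kg·m·s⁻² (force = mass × acceleration).
Combining: V⁻²·N·s⁻¹ = (kg⁻²·m⁻⁴·s⁶·A²) · (kg·m·s⁻²) · s⁻¹ = kg⁻¹·m⁻³·s³·A².
The exponent of m is -3.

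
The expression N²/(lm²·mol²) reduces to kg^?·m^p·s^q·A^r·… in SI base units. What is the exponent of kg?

lm = cd·sr = cd (luminous flux; sr is dimensionless).
So lm⁻² = cd⁻².
N = kg·m/s² = kg·m·s⁻² (force = mass × acceleration).
So N² = kg²·m²·s⁻⁴.
Combining: lm⁻²·N²·mol⁻² = cd⁻² · (kg²·m²·s⁻⁴) · mol⁻² = kg²·m²·s⁻⁴·mol⁻²·cd⁻².
The exponent of kg is 2.

2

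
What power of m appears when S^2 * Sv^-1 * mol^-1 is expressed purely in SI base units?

-6

S = kg⁻¹·m⁻²·s³·A².
So S² = kg⁻²·m⁻⁴·s⁶·A⁴.
Sv = m²·s⁻².
So Sv⁻¹ = m⁻²·s².
Combining: S²·Sv⁻¹·mol⁻¹ = (kg⁻²·m⁻⁴·s⁶·A⁴) · (m⁻²·s²) · mol⁻¹ = kg⁻²·m⁻⁶·s⁸·A⁴·mol⁻¹.
The exponent of m is -6.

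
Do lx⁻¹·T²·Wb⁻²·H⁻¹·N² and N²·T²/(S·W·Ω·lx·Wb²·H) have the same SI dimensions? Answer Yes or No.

Left side:
  lx = lm/m² (illuminance = luminous flux per area),
      = m⁻²·cd.
  So lx⁻¹ = m²·cd⁻¹.
  T = Wb/m² (flux density = flux per area),
      = kg·s⁻²·A⁻¹.
  So T² = kg²·s⁻⁴·A⁻².
  Wb = V·s (flux: a volt is a weber per second),
      = kg·m²·s⁻²·A⁻¹.
  So Wb⁻² = kg⁻²·m⁻⁴·s⁴·A².
  H = Wb/A (inductance = flux per current),
      = kg·m²·s⁻²·A⁻².
  So H⁻¹ = kg⁻¹·m⁻²·s²·A².
  N = kg·m/s² = kg·m·s⁻² (force = mass × acceleration).
  So N² = kg²·m²·s⁻⁴.
  Combining: lx⁻¹·T²·Wb⁻²·H⁻¹·N² = (m²·cd⁻¹) · (kg²·s⁻⁴·A⁻²) · (kg⁻²·m⁻⁴·s⁴·A²) · (kg⁻¹·m⁻²·s²·A²) · (kg²·m²·s⁻⁴) = kg·m⁻²·s⁻²·A²·cd⁻¹.
Right side:
  S = kg⁻¹·m⁻²·s³·A².
  So S⁻¹ = kg·m²·s⁻³·A⁻².
  W = kg·m²·s⁻³.
  So W⁻¹ = kg⁻¹·m⁻²·s³.
  Ω = kg·m²·s⁻³·A⁻².
  So Ω⁻¹ = kg⁻¹·m⁻²·s³·A².
  lx = m⁻²·cd.
  So lx⁻¹ = m²·cd⁻¹.
  Wb = kg·m²·s⁻²·A⁻¹.
  So Wb⁻² = kg⁻²·m⁻⁴·s⁴·A².
  N = kg·m·s⁻².
  So N² = kg²·m²·s⁻⁴.
  H = kg·m²·s⁻²·A⁻².
  So H⁻¹ = kg⁻¹·m⁻²·s²·A².
  T = kg·s⁻²·A⁻¹.
  So T² = kg²·s⁻⁴·A⁻².
  Combining: S⁻¹·W⁻¹·Ω⁻¹·lx⁻¹·Wb⁻²·N²·H⁻¹·T² = (kg·m²·s⁻³·A⁻²) · (kg⁻¹·m⁻²·s³) · (kg⁻¹·m⁻²·s³·A²) · (m²·cd⁻¹) · (kg⁻²·m⁻⁴·s⁴·A²) · (kg²·m²·s⁻⁴) · (kg⁻¹·m⁻²·s²·A²) · (kg²·s⁻⁴·A⁻²) = m⁻⁴·s·A²·cd⁻¹.
Left is kg·m⁻²·s⁻²·A²·cd⁻¹; right is m⁻⁴·s·A²·cd⁻¹ — different.

No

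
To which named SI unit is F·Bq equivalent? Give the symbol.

S

F = C/V (capacitance = charge per voltage),
    = A·s/(kg·m²·s⁻³·A⁻¹) (substituting C and V),
    = kg⁻¹·m⁻²·s⁴·A².
Bq = 1/s = s⁻¹ (activity is decays per second).
Combining: F·Bq = (kg⁻¹·m⁻²·s⁴·A²) · s⁻¹ = kg⁻¹·m⁻²·s³·A².
kg⁻¹·m⁻²·s³·A² is the base-SI form of the siemens.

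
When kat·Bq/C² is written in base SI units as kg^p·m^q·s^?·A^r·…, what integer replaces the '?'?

-4

C = A·s = s·A (charge = current × time).
So C⁻² = s⁻²·A⁻².
kat = mol/s = s⁻¹·mol (catalytic activity).
Bq = 1/s = s⁻¹ (activity is decays per second).
Combining: C⁻²·kat·Bq = (s⁻²·A⁻²) · (s⁻¹·mol) · s⁻¹ = s⁻⁴·A⁻²·mol.
The exponent of s is -4.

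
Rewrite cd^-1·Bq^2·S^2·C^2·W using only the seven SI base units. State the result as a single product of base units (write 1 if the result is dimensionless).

kg⁻¹·m⁻²·s³·A⁶·cd⁻¹

Bq = s⁻¹.
So Bq² = s⁻².
S = kg⁻¹·m⁻²·s³·A².
So S² = kg⁻²·m⁻⁴·s⁶·A⁴.
C = s·A.
So C² = s²·A².
W = kg·m²·s⁻³.
Combining: cd⁻¹·Bq²·S²·C²·W = cd⁻¹ · s⁻² · (kg⁻²·m⁻⁴·s⁶·A⁴) · (s²·A²) · (kg·m²·s⁻³) = kg⁻¹·m⁻²·s³·A⁶·cd⁻¹.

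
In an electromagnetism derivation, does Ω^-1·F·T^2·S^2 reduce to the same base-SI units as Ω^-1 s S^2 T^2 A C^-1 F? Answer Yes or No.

Yes

Left side:
  Ω = kg·m²·s⁻³·A⁻².
  So Ω⁻¹ = kg⁻¹·m⁻²·s³·A².
  F = kg⁻¹·m⁻²·s⁴·A².
  T = kg·s⁻²·A⁻¹.
  So T² = kg²·s⁻⁴·A⁻².
  S = kg⁻¹·m⁻²·s³·A².
  So S² = kg⁻²·m⁻⁴·s⁶·A⁴.
  Combining: Ω⁻¹·F·T²·S² = (kg⁻¹·m⁻²·s³·A²) · (kg⁻¹·m⁻²·s⁴·A²) · (kg²·s⁻⁴·A⁻²) · (kg⁻²·m⁻⁴·s⁶·A⁴) = kg⁻²·m⁻⁸·s⁹·A⁶.
Right side:
  Ω = kg·m²·s⁻³·A⁻².
  So Ω⁻¹ = kg⁻¹·m⁻²·s³·A².
  S = kg⁻¹·m⁻²·s³·A².
  So S² = kg⁻²·m⁻⁴·s⁶·A⁴.
  T = kg·s⁻²·A⁻¹.
  So T² = kg²·s⁻⁴·A⁻².
  C = s·A.
  So C⁻¹ = s⁻¹·A⁻¹.
  F = kg⁻¹·m⁻²·s⁴·A².
  Combining: Ω⁻¹·s·S²·T²·A·C⁻¹·F = (kg⁻¹·m⁻²·s³·A²) · s · (kg⁻²·m⁻⁴·s⁶·A⁴) · (kg²·s⁻⁴·A⁻²) · A · (s⁻¹·A⁻¹) · (kg⁻¹·m⁻²·s⁴·A²) = kg⁻²·m⁻⁸·s⁹·A⁶.
Both reduce to kg⁻²·m⁻⁸·s⁹·A⁶.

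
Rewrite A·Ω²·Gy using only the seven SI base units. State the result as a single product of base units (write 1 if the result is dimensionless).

Ω = kg·m²·s⁻³·A⁻².
So Ω² = kg²·m⁴·s⁻⁶·A⁻⁴.
Gy = m²·s⁻².
Combining: A·Ω²·Gy = A · (kg²·m⁴·s⁻⁶·A⁻⁴) · (m²·s⁻²) = kg²·m⁶·s⁻⁸·A⁻³.

kg²·m⁶·s⁻⁸·A⁻³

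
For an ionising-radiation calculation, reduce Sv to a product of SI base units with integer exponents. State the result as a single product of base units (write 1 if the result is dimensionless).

m²·s⁻²

Sv = J/kg (equivalent dose = energy per mass),
    = m²·s⁻².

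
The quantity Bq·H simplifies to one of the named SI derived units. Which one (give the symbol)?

Ω

Bq = s⁻¹.
H = kg·m²·s⁻²·A⁻².
Combining: Bq·H = s⁻¹ · (kg·m²·s⁻²·A⁻²) = kg·m²·s⁻³·A⁻².
kg·m²·s⁻³·A⁻² is the base-SI form of the ohm.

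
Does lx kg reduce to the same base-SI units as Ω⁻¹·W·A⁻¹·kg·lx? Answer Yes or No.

No

Left side:
  lx = lm/m² (illuminance = luminous flux per area),
      = m⁻²·cd.
  Combining: lx·kg = (m⁻²·cd) · kg = kg·m⁻²·cd.
Right side:
  Ω = kg·m²·s⁻³·A⁻².
  So Ω⁻¹ = kg⁻¹·m⁻²·s³·A².
  W = kg·m²·s⁻³.
  lx = m⁻²·cd.
  Combining: Ω⁻¹·W·A⁻¹·kg·lx = (kg⁻¹·m⁻²·s³·A²) · (kg·m²·s⁻³) · A⁻¹ · kg · (m⁻²·cd) = kg·m⁻²·A·cd.
Left is kg·m⁻²·cd; right is kg·m⁻²·A·cd — different.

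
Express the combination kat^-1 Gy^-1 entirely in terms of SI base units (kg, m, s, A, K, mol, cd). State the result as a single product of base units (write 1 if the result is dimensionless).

kat = s⁻¹·mol.
So kat⁻¹ = s·mol⁻¹.
Gy = m²·s⁻².
So Gy⁻¹ = m⁻²·s².
Combining: kat⁻¹·Gy⁻¹ = (s·mol⁻¹) · (m⁻²·s²) = m⁻²·s³·mol⁻¹.

m⁻²·s³·mol⁻¹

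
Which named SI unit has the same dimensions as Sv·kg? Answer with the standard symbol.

J

Sv = m²·s⁻².
Combining: Sv·kg = (m²·s⁻²) · kg = kg·m²·s⁻².
kg·m²·s⁻² is the base-SI form of the joule.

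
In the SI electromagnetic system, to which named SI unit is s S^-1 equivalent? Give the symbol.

S = 1/Ω (conductance is reciprocal resistance),
    = kg⁻¹·m⁻²·s³·A².
So S⁻¹ = kg·m²·s⁻³·A⁻².
Combining: s·S⁻¹ = s · (kg·m²·s⁻³·A⁻²) = kg·m²·s⁻²·A⁻².
kg·m²·s⁻²·A⁻² is the base-SI form of the henry.

H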